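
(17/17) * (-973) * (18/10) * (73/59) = -639261/295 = -2166.99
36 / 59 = 0.61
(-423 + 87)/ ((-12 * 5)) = 28/ 5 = 5.60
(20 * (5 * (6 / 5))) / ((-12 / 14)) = -140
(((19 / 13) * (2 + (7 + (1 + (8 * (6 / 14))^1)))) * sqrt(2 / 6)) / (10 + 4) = 893 * sqrt(3) / 1911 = 0.81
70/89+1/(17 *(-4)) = 4671/6052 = 0.77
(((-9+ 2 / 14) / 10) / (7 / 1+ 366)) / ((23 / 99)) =-0.01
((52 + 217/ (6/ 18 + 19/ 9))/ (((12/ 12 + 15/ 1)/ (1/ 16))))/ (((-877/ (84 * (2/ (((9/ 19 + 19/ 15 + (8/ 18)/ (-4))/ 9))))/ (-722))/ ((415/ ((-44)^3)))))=-10710910314675/ 5233031665664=-2.05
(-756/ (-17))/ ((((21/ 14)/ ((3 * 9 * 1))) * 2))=6804/ 17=400.24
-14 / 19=-0.74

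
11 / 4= 2.75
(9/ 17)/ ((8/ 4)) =9/ 34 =0.26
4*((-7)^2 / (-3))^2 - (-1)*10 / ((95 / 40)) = 183196 / 171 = 1071.32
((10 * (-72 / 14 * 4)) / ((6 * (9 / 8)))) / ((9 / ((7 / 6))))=-320 / 81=-3.95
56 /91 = 8 /13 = 0.62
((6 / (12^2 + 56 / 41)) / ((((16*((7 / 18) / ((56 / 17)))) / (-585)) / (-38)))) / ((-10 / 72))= -44295498 / 12665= -3497.47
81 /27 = 3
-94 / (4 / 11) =-517 / 2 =-258.50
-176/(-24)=7.33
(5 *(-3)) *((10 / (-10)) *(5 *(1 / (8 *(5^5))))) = 3 / 1000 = 0.00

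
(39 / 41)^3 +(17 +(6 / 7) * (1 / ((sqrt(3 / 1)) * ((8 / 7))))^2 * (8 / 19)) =94036623 / 5237996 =17.95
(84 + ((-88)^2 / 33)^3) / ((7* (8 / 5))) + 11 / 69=10031334431 / 8694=1153822.69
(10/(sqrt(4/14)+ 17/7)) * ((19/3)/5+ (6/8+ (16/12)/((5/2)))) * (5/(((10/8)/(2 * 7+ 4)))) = 218484/275 -12852 * sqrt(14)/275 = 619.62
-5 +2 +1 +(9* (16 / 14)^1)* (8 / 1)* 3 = 1714 / 7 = 244.86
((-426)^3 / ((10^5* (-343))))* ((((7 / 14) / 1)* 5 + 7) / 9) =20400927 / 8575000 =2.38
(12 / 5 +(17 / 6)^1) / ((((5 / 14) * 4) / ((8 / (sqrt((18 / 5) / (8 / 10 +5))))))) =1099 * sqrt(58) / 225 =37.20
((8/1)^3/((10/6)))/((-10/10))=-1536/5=-307.20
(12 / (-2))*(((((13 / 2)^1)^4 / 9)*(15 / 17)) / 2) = -142805 / 272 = -525.02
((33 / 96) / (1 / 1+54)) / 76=1 / 12160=0.00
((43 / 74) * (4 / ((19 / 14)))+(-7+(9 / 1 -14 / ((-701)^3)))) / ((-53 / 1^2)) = -899072193452 / 12834686011159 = -0.07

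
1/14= 0.07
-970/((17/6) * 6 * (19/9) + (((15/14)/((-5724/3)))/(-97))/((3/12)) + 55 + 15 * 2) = -628333020/78307727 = -8.02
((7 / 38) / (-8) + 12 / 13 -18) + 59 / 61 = -3889151 / 241072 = -16.13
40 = 40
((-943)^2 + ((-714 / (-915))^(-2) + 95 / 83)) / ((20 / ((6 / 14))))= 12542323775409 / 658203280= 19055.40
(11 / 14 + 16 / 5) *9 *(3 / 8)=7533 / 560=13.45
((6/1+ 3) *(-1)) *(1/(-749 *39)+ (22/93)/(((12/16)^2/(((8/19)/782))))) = -11637005/6727264089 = -0.00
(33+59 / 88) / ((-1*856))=-0.04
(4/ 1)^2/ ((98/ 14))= 16/ 7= 2.29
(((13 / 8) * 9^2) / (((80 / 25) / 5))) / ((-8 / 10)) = -131625 / 512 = -257.08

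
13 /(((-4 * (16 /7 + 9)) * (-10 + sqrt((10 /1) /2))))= 0.04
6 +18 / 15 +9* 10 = 486 / 5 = 97.20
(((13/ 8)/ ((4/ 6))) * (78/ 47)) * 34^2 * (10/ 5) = 439569/ 47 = 9352.53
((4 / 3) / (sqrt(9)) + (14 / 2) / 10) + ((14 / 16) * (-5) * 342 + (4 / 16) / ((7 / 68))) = -1880773 / 1260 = -1492.68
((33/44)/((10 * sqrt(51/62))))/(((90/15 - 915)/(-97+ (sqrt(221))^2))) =-31 * sqrt(3162)/154530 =-0.01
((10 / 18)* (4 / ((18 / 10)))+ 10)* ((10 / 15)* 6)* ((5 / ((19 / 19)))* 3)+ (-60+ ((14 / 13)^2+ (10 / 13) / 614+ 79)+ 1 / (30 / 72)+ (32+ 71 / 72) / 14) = 548338329859 / 784470960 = 698.99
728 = 728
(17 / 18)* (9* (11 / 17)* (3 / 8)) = 33 / 16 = 2.06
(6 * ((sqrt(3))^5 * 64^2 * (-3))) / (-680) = 82944 * sqrt(3) / 85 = 1690.16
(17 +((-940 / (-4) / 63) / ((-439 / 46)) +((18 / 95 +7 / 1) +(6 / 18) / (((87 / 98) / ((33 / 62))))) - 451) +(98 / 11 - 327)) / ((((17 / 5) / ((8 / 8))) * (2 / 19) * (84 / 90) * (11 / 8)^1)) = -193593695720510 / 119337198519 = -1622.24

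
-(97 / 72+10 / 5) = -241 / 72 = -3.35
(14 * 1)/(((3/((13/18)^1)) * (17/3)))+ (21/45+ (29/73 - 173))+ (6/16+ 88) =-37155377/446760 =-83.17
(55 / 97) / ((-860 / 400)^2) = 22000 / 179353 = 0.12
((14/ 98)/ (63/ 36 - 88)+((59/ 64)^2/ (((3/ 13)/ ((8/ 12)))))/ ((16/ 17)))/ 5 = 618894089/ 1187020800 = 0.52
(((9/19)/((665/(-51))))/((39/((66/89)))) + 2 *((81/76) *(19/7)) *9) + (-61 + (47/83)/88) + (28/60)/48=-17130534117337/1921949069040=-8.91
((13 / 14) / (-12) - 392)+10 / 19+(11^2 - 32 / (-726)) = -270.51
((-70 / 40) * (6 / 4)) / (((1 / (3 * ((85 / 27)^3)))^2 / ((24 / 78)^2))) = -5280093218750 / 2424965283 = -2177.39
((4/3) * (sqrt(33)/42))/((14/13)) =13 * sqrt(33)/441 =0.17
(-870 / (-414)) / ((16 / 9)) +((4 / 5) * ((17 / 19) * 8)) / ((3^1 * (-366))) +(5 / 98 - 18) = -15773499559 / 940458960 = -16.77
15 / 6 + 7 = 19 / 2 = 9.50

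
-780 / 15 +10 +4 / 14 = -292 / 7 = -41.71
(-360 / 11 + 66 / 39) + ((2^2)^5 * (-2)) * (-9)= 2631338 / 143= 18400.97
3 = 3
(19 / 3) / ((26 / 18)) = 57 / 13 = 4.38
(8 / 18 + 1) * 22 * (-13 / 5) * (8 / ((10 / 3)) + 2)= -81796 / 225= -363.54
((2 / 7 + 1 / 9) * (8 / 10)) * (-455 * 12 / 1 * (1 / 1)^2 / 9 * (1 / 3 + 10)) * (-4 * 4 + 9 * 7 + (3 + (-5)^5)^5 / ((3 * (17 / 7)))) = 334678312944122783152400 / 4131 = 81016294588265016497.80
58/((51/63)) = 1218/17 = 71.65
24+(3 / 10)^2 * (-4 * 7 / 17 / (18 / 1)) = 20393 / 850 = 23.99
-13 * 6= -78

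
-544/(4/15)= -2040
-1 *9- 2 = -11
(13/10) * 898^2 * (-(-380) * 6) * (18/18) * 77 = 184043972112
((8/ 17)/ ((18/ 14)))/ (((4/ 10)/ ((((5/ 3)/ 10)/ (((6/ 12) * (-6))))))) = -70/ 1377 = -0.05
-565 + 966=401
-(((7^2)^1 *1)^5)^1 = -282475249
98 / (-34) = -49 / 17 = -2.88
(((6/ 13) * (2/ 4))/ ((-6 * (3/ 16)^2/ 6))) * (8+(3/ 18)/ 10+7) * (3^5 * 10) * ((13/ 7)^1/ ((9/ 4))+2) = -61585152/ 91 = -676759.91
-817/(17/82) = -66994/17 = -3940.82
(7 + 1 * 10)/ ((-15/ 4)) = -4.53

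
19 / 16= 1.19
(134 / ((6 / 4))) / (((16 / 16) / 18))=1608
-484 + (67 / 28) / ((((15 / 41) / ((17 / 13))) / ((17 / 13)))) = -472.82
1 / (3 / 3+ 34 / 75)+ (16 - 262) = -26739 / 109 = -245.31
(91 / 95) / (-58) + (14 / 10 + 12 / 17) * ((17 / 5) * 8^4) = 29327.34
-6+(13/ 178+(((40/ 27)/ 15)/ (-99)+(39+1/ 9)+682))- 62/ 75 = 714.36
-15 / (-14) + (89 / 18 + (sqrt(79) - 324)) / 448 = sqrt(79) / 448 + 2897 / 8064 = 0.38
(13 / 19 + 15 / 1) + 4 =374 / 19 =19.68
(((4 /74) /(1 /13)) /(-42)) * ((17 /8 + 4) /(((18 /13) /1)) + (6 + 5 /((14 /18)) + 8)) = -325663 /783216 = -0.42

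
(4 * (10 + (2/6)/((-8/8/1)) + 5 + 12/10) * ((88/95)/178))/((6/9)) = 20944/42275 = 0.50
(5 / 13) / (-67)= -5 / 871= -0.01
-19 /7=-2.71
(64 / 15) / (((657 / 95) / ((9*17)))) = 20672 / 219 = 94.39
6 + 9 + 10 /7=115 /7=16.43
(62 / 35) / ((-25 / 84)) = -744 / 125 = -5.95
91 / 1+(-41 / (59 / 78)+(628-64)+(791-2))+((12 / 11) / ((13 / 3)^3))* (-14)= 1389.61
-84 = -84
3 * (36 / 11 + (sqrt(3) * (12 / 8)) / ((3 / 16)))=108 / 11 + 24 * sqrt(3)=51.39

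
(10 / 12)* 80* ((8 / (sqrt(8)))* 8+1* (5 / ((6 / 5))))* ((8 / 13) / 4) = 5000 / 117+6400* sqrt(2) / 39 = 274.81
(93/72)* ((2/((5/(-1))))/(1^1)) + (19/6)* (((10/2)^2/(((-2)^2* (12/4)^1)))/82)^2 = -14948593/29047680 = -0.51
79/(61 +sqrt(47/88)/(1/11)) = 38552/29251 - 158 * sqrt(1034)/29251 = 1.14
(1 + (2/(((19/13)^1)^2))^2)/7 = 244565/912247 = 0.27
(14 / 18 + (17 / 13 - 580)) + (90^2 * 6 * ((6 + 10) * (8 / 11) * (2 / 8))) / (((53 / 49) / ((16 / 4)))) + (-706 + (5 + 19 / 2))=71154516731 / 136422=521576.55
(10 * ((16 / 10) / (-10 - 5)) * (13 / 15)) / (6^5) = -13 / 109350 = -0.00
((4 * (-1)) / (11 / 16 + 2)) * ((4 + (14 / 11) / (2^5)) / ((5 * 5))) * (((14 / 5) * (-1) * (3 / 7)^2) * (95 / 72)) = 13509 / 82775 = 0.16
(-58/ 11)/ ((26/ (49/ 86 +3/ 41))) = -0.13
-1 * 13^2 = -169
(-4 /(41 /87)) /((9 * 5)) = -116 /615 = -0.19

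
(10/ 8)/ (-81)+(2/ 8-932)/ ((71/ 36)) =-10868287/ 23004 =-472.45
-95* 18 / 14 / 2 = -855 / 14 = -61.07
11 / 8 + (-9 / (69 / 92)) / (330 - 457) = 1493 / 1016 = 1.47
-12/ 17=-0.71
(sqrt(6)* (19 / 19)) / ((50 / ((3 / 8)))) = 3* sqrt(6) / 400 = 0.02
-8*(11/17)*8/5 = -704/85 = -8.28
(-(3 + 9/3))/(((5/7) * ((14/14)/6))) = -252/5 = -50.40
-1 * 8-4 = -12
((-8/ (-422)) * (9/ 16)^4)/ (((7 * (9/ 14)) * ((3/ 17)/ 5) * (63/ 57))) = 130815/ 12099584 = 0.01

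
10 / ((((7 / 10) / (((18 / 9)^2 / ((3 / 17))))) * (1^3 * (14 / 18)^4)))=14871600 / 16807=884.85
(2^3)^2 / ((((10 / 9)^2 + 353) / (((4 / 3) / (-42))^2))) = 256 / 1405957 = 0.00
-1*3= -3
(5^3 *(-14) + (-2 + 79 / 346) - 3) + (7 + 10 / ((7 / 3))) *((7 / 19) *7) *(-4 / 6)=-34990283 / 19722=-1774.18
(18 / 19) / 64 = 9 / 608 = 0.01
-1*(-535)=535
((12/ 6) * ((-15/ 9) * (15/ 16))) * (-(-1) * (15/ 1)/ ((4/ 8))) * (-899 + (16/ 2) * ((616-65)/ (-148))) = 12886875/ 148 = 87073.48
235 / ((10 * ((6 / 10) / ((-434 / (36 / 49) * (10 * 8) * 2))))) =-99950200 / 27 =-3701859.26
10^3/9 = 1000/9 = 111.11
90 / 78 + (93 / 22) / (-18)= 1577 / 1716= 0.92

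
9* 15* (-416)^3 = -9718824960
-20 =-20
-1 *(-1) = 1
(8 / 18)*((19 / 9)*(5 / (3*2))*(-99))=-2090 / 27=-77.41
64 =64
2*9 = 18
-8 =-8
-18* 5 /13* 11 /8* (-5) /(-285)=-165 /988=-0.17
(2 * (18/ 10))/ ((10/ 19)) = 171/ 25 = 6.84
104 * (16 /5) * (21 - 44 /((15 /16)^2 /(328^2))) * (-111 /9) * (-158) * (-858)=3371450610824451584 /1125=2996844987399512.52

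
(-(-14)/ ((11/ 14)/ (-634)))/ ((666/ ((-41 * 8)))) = 20379296/ 3663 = 5563.55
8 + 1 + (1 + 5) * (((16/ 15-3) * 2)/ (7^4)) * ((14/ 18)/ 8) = 9.00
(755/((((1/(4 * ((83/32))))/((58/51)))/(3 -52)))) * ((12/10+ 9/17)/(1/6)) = -2617980771/578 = -4529378.50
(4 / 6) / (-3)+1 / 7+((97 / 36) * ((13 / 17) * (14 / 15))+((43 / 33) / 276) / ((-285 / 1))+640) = 66088041143 / 102965940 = 641.84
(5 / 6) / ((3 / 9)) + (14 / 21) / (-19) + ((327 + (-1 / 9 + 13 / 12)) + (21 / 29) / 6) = 6556945 / 19836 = 330.56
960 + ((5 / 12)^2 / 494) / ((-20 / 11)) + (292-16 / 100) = 8905087649 / 7113600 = 1251.84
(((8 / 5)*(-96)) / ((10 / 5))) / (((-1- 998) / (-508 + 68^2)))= 175616 / 555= 316.43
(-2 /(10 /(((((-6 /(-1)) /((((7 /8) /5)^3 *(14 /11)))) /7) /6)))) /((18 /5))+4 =429052 /151263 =2.84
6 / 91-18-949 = -87991 / 91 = -966.93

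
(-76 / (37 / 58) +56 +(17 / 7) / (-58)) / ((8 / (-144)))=8541405 / 7511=1137.19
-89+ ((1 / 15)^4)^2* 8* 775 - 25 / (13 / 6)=-133987918651 / 1332703125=-100.54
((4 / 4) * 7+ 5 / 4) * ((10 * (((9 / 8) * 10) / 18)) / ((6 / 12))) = 825 / 8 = 103.12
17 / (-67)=-17 / 67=-0.25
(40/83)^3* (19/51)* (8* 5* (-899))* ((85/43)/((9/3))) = -218636800000/221281569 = -988.05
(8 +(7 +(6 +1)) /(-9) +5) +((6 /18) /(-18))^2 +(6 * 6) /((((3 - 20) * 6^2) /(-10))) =596501 /49572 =12.03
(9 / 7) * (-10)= -90 / 7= -12.86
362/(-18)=-181/9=-20.11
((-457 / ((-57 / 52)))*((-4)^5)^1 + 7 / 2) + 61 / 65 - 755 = -3169025341 / 7410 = -427668.74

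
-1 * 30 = -30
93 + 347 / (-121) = 10906 / 121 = 90.13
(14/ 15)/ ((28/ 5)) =1/ 6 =0.17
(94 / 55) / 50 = 47 / 1375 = 0.03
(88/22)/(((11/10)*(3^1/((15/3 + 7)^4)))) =276480/11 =25134.55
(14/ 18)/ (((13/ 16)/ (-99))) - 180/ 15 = -1388/ 13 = -106.77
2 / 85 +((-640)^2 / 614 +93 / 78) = 453432909 / 678470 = 668.32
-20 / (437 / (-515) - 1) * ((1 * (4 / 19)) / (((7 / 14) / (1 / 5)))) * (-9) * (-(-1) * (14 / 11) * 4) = -148320 / 3553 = -41.75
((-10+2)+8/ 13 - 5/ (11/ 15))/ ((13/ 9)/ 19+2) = -347301/ 50765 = -6.84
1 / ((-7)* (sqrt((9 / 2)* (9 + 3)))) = -sqrt(6) / 126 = -0.02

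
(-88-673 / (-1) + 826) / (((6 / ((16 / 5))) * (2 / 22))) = 124168 / 15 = 8277.87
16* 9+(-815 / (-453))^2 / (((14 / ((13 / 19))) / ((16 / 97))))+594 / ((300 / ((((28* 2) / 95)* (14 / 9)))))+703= 280903069275607 / 330925163625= 848.84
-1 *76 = -76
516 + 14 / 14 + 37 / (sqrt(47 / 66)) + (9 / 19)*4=562.74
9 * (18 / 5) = 162 / 5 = 32.40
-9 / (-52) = 9 / 52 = 0.17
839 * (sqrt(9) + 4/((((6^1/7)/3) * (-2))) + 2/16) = -26009/8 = -3251.12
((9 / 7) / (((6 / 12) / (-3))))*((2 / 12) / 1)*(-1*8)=72 / 7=10.29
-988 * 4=-3952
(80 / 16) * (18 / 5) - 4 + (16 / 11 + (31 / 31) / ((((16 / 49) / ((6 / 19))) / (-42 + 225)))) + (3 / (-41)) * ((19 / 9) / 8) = 19785701 / 102828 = 192.42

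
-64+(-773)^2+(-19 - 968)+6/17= 10140132/17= 596478.35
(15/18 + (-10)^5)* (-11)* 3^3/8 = 59399505/16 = 3712469.06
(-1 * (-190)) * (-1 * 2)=-380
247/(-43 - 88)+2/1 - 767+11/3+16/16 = -299552/393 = -762.22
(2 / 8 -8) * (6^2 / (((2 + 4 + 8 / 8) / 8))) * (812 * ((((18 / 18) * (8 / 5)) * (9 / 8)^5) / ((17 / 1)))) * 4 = -477765459 / 2720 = -175649.07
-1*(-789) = 789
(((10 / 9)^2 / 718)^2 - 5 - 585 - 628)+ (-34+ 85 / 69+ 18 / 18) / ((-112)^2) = -18571672813081555 / 15247647161712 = -1218.00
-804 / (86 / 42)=-16884 / 43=-392.65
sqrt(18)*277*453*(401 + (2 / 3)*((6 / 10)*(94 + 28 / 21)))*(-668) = -552130955796*sqrt(2) / 5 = -156166217178.54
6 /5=1.20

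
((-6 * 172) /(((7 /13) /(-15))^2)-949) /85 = -39288301 /4165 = -9432.97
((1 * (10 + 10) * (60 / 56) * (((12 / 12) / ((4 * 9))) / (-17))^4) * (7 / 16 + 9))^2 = 14250625 / 6857170083640431328886784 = 0.00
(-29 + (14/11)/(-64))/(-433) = 10215/152416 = 0.07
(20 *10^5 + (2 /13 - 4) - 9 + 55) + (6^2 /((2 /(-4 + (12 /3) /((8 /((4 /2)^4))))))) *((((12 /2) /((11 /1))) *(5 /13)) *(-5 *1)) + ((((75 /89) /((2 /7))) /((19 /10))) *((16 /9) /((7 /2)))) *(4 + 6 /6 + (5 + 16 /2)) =483621362548 /241813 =1999980.82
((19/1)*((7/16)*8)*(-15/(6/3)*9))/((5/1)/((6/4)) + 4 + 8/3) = -3591/8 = -448.88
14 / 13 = 1.08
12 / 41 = 0.29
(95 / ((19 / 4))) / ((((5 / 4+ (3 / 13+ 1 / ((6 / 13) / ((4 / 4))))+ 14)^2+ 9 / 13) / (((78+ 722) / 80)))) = 4867200 / 7595857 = 0.64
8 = 8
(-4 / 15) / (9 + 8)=-0.02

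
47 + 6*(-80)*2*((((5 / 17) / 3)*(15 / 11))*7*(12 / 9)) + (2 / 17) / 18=-1936888 / 1683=-1150.85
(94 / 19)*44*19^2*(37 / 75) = 2907608 / 75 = 38768.11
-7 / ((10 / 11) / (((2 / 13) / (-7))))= 11 / 65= 0.17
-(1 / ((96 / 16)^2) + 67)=-2413 / 36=-67.03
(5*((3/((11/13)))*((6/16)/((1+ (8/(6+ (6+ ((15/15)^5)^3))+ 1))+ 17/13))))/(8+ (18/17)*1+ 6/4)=2535/15796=0.16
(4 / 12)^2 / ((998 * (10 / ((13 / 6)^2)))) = 169 / 3233520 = 0.00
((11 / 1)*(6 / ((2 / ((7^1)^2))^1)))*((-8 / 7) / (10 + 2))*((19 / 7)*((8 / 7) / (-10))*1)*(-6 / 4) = -2508 / 35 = -71.66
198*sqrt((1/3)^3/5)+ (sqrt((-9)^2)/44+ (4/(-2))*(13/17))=-991/748+ 22*sqrt(15)/5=15.72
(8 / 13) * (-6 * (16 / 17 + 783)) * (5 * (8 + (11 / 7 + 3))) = -281466240 / 1547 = -181943.27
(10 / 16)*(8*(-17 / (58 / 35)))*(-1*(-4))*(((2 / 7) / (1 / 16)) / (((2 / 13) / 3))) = -18289.66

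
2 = 2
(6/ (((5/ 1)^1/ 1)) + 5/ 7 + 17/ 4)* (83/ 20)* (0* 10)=0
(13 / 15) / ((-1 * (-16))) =13 / 240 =0.05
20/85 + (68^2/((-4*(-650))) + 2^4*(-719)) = -63548474/5525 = -11501.99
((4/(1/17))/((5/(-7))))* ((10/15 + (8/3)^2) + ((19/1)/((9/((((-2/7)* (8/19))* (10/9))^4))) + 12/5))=-968.99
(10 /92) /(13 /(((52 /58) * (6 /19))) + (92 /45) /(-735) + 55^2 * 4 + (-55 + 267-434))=330750 /36283277561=0.00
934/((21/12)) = 3736/7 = 533.71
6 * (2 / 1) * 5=60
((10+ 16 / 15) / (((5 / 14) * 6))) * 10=2324 / 45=51.64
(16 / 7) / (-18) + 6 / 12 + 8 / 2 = 4.37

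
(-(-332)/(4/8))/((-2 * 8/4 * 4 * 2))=-83/4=-20.75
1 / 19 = 0.05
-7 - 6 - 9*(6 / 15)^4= -8269 / 625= -13.23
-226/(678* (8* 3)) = -1/72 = -0.01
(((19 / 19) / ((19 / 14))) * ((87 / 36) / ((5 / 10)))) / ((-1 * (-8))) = 203 / 456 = 0.45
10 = 10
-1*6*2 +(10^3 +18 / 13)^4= 28719512839026244 / 28561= 1005549975106.83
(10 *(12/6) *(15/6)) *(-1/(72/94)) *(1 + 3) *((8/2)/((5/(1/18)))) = -11.60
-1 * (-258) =258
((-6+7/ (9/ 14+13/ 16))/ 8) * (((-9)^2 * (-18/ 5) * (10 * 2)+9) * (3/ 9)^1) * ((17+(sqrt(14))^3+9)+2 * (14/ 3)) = 3326227/ 326+1317939 * sqrt(14)/ 326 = 25329.76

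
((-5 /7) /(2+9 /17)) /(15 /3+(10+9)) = -85 /7224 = -0.01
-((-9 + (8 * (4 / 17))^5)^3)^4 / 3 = -6466551666164095768650798244198107829082920040721353885302847638759962950607169645145761 / 201398641800303848846206067982582952862294239763583500958364692746132654403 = -32108218845765.52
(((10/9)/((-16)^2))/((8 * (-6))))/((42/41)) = -205/2322432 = -0.00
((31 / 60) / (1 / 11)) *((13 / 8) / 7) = 4433 / 3360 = 1.32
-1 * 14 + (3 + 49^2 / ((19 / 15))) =35806 / 19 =1884.53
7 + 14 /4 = 21 /2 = 10.50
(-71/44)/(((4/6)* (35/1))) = -213/3080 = -0.07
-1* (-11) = 11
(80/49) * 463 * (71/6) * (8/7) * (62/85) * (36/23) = 1565280768/134113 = 11671.36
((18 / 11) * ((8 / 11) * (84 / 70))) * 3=2592 / 605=4.28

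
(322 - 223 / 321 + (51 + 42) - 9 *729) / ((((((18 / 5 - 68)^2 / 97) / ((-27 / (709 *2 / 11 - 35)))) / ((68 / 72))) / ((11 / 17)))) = 578953639825 / 22920592408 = 25.26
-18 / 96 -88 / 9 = -9.97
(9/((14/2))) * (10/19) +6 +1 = 7.68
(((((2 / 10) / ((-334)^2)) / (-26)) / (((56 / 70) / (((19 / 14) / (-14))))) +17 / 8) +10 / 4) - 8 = -7674606557 / 2273957504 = -3.37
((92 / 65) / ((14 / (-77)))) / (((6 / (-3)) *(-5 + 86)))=253 / 5265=0.05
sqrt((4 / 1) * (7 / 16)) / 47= sqrt(7) / 94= 0.03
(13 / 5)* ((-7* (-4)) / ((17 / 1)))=4.28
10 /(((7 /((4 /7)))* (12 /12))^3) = 640 /117649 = 0.01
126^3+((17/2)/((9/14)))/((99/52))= 1782341204/891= 2000382.95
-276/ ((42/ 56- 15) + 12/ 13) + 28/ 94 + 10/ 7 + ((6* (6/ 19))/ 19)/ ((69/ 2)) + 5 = 2473533299/ 90145671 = 27.44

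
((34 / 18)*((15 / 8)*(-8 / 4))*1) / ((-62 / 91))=7735 / 744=10.40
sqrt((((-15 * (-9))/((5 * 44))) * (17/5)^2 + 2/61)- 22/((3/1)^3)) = sqrt(23018133633)/60390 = 2.51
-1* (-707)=707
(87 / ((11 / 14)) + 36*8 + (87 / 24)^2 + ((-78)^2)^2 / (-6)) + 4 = -4342807133 / 704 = -6168760.13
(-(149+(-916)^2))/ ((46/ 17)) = -14266485/ 46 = -310140.98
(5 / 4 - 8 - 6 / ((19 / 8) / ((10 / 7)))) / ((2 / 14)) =-5511 / 76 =-72.51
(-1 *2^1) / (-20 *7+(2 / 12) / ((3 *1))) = 36 / 2519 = 0.01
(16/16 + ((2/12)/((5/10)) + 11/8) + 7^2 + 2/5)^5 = 9559653330861906493/24883200000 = 384181026.99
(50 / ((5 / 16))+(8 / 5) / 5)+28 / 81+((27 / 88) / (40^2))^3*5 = 7265175216326202323 / 45219210854400000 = 160.67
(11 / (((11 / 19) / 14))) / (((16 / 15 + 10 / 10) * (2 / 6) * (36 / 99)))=65835 / 62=1061.85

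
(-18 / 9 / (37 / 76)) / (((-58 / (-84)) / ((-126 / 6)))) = 124.94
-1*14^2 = -196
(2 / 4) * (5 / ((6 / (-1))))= -5 / 12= -0.42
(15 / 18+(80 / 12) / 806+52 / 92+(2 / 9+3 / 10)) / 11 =804614 / 4588155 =0.18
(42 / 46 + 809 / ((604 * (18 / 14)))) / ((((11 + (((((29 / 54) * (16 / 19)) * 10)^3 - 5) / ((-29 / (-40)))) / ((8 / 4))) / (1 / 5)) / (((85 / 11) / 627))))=31709670986385 / 469500457394563276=0.00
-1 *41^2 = -1681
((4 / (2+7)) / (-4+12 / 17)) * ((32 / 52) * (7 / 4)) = -17 / 117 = -0.15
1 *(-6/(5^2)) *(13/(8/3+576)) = -117/21700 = -0.01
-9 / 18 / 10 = -1 / 20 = -0.05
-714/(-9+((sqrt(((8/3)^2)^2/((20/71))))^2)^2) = -117113850/5284395391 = -0.02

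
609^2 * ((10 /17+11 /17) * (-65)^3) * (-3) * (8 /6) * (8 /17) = 68445346788000 /289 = 236835109993.08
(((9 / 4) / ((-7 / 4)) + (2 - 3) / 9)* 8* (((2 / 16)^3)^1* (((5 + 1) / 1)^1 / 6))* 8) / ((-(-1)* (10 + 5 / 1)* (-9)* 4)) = 11 / 34020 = 0.00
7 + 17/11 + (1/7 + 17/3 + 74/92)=161083/10626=15.16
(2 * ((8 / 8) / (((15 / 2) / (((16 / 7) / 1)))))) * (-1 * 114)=-2432 / 35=-69.49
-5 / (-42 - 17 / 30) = 150 / 1277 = 0.12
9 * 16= 144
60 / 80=0.75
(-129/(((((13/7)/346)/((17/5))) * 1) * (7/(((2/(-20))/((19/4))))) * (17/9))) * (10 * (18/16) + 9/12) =9640944/6175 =1561.29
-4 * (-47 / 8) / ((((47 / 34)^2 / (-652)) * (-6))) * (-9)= -565284 / 47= -12027.32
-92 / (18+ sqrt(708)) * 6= 207 / 8 - 23 * sqrt(177) / 8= -12.37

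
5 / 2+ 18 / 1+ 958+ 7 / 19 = 978.87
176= 176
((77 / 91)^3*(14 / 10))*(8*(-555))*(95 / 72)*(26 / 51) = -65498510 / 25857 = -2533.11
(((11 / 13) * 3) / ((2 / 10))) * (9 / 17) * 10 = 14850 / 221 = 67.19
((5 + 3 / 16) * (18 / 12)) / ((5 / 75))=3735 / 32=116.72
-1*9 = -9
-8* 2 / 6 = -8 / 3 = -2.67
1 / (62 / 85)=85 / 62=1.37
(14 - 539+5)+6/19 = -9874/19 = -519.68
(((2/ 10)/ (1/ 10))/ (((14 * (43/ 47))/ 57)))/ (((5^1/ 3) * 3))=2679/ 1505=1.78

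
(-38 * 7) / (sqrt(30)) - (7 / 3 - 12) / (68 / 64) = 464 / 51 - 133 * sqrt(30) / 15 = -39.47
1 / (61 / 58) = 58 / 61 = 0.95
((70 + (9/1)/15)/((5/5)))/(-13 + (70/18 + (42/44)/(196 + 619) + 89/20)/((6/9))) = -15190296/105409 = -144.11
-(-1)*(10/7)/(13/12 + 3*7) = 24/371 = 0.06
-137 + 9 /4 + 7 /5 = -2667 /20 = -133.35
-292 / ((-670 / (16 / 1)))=2336 / 335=6.97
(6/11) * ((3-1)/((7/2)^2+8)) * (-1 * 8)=-128/297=-0.43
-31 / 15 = -2.07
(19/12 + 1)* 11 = 28.42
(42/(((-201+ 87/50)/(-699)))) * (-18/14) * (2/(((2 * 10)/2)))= -4660/123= -37.89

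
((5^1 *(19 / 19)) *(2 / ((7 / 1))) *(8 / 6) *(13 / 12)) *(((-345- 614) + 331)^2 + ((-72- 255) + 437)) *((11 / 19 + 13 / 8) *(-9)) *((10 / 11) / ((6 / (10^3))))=-2446487482.91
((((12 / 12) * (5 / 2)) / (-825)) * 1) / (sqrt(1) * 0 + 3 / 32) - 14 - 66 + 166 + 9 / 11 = 42959 / 495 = 86.79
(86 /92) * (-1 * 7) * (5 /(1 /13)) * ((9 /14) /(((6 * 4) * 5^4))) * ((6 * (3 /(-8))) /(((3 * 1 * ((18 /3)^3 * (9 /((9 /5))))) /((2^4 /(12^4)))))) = 0.00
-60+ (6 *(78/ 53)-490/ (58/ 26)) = -416258/ 1537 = -270.82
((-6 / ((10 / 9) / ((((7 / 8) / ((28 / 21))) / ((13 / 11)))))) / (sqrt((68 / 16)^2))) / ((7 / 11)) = -9801 / 8840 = -1.11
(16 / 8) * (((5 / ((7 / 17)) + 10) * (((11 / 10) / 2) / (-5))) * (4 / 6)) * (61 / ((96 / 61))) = -1268861 / 10080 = -125.88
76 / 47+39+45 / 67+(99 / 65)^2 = 580189399 / 13304525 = 43.61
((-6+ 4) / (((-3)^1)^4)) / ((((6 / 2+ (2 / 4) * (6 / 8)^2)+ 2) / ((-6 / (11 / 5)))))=640 / 50193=0.01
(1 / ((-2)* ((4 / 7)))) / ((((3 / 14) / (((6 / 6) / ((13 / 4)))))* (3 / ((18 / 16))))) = -0.47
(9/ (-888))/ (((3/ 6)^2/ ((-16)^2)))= -384/ 37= -10.38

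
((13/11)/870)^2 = 169/91584900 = 0.00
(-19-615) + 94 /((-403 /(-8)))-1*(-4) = -253138 /403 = -628.13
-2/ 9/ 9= -2/ 81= -0.02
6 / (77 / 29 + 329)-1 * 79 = -126608 / 1603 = -78.98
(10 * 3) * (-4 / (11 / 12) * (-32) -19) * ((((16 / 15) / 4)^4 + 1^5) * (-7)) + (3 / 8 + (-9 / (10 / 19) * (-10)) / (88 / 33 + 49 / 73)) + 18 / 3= -5515416280739 / 217107000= -25404.14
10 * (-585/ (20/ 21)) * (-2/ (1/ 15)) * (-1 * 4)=-737100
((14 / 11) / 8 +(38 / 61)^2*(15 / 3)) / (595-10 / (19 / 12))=6530813 / 1831252940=0.00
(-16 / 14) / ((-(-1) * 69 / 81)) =-216 / 161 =-1.34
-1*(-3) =3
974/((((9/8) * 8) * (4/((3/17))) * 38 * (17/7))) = 3409/65892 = 0.05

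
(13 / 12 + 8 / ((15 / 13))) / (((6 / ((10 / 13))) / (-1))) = -37 / 36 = -1.03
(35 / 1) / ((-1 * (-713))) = 35 / 713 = 0.05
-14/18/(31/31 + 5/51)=-0.71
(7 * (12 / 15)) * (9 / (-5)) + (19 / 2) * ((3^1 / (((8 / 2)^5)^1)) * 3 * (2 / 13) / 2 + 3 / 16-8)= -56104973 / 665600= -84.29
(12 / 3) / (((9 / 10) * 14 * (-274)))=-10 / 8631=-0.00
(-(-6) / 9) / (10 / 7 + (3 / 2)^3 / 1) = 112 / 807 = 0.14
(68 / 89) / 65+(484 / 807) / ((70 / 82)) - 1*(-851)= 5566713671 / 6535893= 851.71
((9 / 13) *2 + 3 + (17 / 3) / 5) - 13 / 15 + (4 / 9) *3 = 389 / 65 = 5.98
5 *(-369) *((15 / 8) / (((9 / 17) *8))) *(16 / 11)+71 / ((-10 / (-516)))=544617 / 220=2475.53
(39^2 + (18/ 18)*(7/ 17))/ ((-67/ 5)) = -129320/ 1139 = -113.54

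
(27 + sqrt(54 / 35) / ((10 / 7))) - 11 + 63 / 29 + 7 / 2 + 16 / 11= 3 * sqrt(210) / 50 + 14755 / 638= 24.00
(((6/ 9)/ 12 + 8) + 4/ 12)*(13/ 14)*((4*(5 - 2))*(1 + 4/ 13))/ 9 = 2567/ 189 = 13.58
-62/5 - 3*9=-197/5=-39.40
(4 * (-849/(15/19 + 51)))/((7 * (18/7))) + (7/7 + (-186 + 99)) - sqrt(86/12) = -132313/1476 - sqrt(258)/6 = -92.32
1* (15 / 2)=15 / 2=7.50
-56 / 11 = -5.09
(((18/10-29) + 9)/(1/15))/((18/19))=-1729/6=-288.17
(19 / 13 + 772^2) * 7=54234677 / 13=4171898.23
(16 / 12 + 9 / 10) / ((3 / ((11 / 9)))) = 737 / 810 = 0.91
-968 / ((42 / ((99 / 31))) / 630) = -1437480 / 31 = -46370.32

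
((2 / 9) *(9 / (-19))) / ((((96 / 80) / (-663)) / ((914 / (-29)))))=-1009970 / 551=-1832.98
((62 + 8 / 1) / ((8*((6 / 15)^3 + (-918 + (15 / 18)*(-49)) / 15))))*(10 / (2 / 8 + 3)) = -787500 / 1867853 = -0.42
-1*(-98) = 98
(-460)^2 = 211600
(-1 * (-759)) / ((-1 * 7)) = -108.43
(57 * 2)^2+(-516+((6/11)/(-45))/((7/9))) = 4804794/385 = 12479.98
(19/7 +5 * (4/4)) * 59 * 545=1736370/7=248052.86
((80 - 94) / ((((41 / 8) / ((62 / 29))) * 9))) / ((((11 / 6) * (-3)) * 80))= 868 / 588555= 0.00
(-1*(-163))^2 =26569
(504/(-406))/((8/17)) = -153/58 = -2.64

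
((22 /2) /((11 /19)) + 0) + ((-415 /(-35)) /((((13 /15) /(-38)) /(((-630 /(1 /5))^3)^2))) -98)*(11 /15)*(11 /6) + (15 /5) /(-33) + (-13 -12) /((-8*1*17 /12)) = -149398145868064206093774207053 /218790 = -682838090717419471153956.80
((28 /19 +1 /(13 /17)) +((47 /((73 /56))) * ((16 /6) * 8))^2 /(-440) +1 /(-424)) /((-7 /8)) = 370685849507009 /241725118635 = 1533.50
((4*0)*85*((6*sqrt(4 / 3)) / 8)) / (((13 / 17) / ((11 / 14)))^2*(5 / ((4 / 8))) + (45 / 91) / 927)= 0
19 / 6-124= -725 / 6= -120.83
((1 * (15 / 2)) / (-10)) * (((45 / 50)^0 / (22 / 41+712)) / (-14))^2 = -1681 / 223036970688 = -0.00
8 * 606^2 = 2937888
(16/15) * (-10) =-32/3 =-10.67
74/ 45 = 1.64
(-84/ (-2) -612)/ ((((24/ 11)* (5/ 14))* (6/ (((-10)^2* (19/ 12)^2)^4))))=-9705840909758984375/ 20155392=-481550590023.70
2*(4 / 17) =8 / 17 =0.47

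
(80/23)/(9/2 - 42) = -32/345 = -0.09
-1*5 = -5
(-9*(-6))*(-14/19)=-756/19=-39.79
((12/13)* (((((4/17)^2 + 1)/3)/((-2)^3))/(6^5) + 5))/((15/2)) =53934275/87643296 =0.62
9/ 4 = 2.25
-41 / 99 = -0.41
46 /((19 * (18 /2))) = 46 /171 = 0.27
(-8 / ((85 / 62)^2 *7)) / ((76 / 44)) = -338272 / 960925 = -0.35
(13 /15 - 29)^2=178084 /225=791.48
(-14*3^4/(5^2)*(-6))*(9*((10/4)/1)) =30618/5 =6123.60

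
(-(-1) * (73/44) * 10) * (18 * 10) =32850/11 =2986.36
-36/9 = -4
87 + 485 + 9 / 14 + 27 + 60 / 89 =747995 / 1246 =600.32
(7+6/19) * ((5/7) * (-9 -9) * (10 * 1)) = -125100/133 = -940.60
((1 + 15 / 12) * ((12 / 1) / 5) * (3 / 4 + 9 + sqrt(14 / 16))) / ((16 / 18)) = 243 * sqrt(14) / 160 + 9477 / 160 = 64.91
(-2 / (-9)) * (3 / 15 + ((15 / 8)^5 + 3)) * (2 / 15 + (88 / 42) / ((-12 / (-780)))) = 4418080513 / 5529600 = 798.99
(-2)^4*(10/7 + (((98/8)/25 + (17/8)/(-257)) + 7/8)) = 2004304/44975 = 44.56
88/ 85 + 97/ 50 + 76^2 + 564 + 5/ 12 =32351299/ 5100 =6343.39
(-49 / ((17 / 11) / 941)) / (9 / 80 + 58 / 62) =-1257853520 / 44183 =-28469.17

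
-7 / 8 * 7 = -49 / 8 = -6.12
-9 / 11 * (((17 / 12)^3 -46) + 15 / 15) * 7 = 509929 / 2112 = 241.44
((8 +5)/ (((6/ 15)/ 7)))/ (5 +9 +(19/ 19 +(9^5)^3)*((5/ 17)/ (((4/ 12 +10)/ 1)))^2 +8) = 126366695/ 92651009454812576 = 0.00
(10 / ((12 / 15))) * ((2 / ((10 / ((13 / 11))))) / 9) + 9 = 1847 / 198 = 9.33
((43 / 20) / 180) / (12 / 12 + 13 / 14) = 301 / 48600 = 0.01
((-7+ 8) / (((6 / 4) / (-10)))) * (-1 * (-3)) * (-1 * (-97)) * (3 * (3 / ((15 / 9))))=-10476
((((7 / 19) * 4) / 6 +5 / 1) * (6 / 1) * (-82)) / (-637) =3772 / 931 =4.05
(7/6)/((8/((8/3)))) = 7/18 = 0.39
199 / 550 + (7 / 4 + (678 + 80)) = 760.11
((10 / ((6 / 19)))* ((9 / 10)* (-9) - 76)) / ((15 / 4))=-710.18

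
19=19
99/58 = 1.71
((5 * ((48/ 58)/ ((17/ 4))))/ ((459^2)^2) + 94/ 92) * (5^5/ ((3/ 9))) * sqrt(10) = 1071332515883553125 * sqrt(10)/ 111844075414662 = 30290.84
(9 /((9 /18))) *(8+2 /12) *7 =1029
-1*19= -19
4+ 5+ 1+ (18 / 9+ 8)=20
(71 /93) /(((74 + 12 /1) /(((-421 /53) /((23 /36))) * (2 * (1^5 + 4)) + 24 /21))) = -37316464 /34123467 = -1.09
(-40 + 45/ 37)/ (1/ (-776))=1113560/ 37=30096.22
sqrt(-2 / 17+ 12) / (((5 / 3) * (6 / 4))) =2 * sqrt(3434) / 85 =1.38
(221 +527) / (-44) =-17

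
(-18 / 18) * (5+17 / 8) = -57 / 8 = -7.12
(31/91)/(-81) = -31/7371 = -0.00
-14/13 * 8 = -112/13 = -8.62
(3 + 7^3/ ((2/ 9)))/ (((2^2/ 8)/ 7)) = 21651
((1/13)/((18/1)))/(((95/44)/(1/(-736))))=-11/4090320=-0.00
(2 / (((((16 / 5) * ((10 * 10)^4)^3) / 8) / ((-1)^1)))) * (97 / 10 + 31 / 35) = -741 / 14000000000000000000000000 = -0.00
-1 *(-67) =67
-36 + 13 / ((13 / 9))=-27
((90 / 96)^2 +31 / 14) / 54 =5543 / 96768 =0.06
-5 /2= -2.50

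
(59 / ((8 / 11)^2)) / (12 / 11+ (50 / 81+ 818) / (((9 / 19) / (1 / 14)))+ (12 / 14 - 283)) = -400733487 / 566214592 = -0.71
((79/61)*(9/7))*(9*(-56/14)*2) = -51192/427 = -119.89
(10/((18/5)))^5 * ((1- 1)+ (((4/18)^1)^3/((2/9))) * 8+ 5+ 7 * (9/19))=130917968750/90876411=1440.62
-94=-94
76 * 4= 304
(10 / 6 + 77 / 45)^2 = 23104 / 2025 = 11.41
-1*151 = -151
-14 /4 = -7 /2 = -3.50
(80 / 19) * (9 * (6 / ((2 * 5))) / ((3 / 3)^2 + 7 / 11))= 264 / 19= 13.89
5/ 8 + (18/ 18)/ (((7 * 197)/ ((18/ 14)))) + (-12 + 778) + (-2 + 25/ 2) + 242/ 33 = 181737247/ 231672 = 784.46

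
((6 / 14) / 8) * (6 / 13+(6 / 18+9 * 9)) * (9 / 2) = 14355 / 728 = 19.72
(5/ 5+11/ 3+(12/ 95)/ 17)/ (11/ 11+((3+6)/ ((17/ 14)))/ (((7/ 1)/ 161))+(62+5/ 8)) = 13936/ 697965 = 0.02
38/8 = 19/4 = 4.75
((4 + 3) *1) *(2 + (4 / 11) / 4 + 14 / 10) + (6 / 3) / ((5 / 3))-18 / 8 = 1029 / 44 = 23.39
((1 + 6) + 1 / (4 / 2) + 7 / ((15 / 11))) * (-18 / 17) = -1137 / 85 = -13.38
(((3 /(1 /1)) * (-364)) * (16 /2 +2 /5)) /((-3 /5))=15288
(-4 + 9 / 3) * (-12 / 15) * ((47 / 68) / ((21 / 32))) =1504 / 1785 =0.84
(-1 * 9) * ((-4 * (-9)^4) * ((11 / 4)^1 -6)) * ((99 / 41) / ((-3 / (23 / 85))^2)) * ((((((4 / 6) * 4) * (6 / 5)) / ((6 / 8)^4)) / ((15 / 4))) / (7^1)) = -301174308864 / 51839375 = -5809.76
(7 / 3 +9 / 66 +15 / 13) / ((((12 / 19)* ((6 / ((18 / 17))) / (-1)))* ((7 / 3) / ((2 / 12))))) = -59071 / 816816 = -0.07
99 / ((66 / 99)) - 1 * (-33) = 363 / 2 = 181.50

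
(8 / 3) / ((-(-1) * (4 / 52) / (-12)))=-416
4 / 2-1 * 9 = -7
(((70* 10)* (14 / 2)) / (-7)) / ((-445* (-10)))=-14 / 89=-0.16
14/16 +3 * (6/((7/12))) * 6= 10417/56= 186.02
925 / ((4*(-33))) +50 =5675 / 132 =42.99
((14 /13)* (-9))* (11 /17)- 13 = -4259 /221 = -19.27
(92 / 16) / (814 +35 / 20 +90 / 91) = 2093 / 297293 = 0.01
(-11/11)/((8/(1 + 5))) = -3/4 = -0.75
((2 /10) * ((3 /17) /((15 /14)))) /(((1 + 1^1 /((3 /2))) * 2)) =21 /2125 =0.01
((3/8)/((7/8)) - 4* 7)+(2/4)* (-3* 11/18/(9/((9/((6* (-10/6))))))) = -23083/840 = -27.48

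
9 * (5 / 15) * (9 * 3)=81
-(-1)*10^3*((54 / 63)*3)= 18000 / 7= 2571.43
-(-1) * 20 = 20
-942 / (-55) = 942 / 55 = 17.13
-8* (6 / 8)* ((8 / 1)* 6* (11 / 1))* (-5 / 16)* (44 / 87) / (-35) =-2904 / 203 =-14.31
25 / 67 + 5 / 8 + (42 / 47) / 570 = 1.00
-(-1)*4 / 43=4 / 43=0.09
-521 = -521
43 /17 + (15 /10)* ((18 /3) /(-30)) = 379 /170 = 2.23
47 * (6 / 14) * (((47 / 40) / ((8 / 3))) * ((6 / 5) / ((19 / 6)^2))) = 536787 / 505400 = 1.06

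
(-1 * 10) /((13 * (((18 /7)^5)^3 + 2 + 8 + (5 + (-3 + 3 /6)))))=-0.00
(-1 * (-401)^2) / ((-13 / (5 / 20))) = 160801 / 52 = 3092.33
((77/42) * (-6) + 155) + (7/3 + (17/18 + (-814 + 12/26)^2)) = 2013779987/3042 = 661992.11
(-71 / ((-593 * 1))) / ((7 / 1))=71 / 4151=0.02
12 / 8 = 3 / 2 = 1.50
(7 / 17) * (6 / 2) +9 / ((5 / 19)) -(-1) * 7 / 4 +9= 15703 / 340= 46.19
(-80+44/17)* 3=-3948/17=-232.24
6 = 6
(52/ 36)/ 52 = 1/ 36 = 0.03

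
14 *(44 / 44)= 14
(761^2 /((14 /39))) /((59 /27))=609814413 /826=738274.11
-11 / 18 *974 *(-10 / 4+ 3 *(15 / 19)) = 26785 / 342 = 78.32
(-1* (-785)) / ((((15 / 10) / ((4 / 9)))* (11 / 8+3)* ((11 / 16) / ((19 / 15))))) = 3054592 / 31185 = 97.95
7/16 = 0.44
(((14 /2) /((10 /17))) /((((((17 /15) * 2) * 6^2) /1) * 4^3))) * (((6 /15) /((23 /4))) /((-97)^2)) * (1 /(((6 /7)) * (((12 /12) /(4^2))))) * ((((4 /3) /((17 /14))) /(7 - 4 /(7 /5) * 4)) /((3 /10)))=-2401 /9237765609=-0.00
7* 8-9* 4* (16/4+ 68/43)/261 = 68872/1247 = 55.23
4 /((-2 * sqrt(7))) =-2 * sqrt(7) /7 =-0.76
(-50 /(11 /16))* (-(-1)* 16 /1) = -12800 /11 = -1163.64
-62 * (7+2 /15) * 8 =-53072 /15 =-3538.13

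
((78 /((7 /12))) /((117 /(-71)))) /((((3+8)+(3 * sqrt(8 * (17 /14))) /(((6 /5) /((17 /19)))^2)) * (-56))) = 3664105236 /21604361149 - 1111103850 * sqrt(119) /151230528043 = 0.09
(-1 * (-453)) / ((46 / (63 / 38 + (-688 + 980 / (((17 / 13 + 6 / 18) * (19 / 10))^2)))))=-24513128751 / 4251136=-5766.25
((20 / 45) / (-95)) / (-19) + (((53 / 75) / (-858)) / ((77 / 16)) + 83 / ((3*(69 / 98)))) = 269437299146 / 6856824975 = 39.29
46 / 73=0.63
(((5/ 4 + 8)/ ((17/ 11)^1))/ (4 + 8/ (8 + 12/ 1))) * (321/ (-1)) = -59385/ 136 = -436.65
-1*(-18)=18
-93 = -93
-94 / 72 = -47 / 36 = -1.31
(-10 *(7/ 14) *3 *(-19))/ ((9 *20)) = 1.58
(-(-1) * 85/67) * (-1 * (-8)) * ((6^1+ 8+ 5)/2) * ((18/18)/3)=6460/201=32.14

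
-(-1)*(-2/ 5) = -2/ 5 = -0.40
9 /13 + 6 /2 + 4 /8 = 109 /26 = 4.19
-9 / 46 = -0.20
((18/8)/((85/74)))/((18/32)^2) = 6.19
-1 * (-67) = 67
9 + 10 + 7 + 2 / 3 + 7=101 / 3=33.67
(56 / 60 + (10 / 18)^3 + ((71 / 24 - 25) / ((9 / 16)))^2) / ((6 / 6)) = 1536.58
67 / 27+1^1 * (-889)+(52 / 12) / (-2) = -888.69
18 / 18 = 1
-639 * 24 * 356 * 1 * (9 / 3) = -16378848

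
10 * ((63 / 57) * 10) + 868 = 18592 / 19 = 978.53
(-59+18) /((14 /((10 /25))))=-1.17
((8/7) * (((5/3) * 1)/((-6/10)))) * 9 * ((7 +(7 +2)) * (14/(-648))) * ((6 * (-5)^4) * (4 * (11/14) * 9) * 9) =66000000/7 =9428571.43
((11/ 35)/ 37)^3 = 1331/ 2171747375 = 0.00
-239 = -239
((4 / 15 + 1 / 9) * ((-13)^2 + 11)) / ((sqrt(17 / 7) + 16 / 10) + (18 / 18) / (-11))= -1086470 / 1601 + 102850 * sqrt(119) / 1601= 22.17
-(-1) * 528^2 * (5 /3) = 464640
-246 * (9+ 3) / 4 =-738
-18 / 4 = -9 / 2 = -4.50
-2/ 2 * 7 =-7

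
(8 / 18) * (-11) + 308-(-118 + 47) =3367 / 9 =374.11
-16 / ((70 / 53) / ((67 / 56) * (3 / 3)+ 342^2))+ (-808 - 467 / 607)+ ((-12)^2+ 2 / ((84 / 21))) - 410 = -1418024.08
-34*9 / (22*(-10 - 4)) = 153 / 154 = 0.99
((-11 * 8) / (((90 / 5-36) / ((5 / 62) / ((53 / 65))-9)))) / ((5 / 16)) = -10295648 / 73935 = -139.25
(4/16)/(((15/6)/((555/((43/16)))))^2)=3154176/1849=1705.88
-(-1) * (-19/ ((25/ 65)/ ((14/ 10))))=-1729/ 25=-69.16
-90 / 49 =-1.84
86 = 86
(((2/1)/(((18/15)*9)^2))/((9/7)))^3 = 0.00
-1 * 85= -85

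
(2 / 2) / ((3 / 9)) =3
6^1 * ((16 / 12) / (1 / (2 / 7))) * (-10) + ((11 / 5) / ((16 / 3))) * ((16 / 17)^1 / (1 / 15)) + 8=-1075 / 119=-9.03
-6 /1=-6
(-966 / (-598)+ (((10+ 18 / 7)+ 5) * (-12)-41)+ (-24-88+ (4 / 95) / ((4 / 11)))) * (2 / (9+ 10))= -6261158 / 164255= -38.12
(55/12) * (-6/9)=-55/18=-3.06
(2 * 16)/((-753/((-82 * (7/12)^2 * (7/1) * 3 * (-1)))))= -56252/2259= -24.90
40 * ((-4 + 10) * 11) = 2640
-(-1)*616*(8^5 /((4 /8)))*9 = 363331584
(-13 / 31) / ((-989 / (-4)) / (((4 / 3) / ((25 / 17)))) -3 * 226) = 3536 / 3417471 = 0.00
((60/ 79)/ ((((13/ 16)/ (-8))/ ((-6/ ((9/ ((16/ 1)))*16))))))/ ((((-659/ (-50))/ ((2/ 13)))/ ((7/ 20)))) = 179200/ 8798309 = 0.02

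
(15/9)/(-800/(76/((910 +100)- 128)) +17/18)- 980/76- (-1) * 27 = 850856206/60322663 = 14.11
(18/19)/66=3/209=0.01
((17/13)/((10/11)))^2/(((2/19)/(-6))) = -117.94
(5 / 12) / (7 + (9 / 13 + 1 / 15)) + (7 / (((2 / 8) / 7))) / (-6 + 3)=-1185217 / 18156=-65.28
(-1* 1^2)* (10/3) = -3.33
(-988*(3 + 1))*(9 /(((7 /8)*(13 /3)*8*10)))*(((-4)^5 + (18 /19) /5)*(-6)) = -126051552 /175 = -720294.58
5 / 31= 0.16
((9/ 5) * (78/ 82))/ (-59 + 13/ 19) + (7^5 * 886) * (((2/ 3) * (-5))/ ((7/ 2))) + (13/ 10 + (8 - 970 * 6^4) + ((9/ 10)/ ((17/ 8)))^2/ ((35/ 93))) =-532072007033562623/ 34462816500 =-15439016.92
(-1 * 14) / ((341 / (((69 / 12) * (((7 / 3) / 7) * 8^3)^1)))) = -41216 / 1023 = -40.29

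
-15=-15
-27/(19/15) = -405/19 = -21.32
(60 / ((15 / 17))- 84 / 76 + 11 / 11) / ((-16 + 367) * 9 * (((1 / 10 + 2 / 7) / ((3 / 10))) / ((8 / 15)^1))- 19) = 72240 / 8082619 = 0.01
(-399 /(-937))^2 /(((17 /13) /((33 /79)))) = 68297229 /1179112367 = 0.06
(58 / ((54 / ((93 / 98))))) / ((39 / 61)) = 54839 / 34398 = 1.59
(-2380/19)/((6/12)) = -4760/19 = -250.53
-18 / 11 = -1.64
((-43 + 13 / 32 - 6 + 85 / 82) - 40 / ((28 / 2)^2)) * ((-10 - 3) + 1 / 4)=156594225 / 257152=608.96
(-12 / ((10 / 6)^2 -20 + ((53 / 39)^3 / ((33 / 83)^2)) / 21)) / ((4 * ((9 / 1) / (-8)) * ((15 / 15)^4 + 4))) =-904377474 / 27921838865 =-0.03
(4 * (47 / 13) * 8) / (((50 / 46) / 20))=138368 / 65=2128.74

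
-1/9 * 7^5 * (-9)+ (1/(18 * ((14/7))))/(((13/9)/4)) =218492/13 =16807.08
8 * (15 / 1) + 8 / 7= 848 / 7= 121.14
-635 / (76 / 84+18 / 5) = -66675 / 473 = -140.96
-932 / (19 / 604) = -562928 / 19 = -29627.79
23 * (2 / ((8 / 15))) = 86.25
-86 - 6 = -92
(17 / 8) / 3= 17 / 24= 0.71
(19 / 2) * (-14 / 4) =-133 / 4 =-33.25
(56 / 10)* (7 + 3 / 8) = 41.30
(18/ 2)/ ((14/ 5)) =45/ 14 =3.21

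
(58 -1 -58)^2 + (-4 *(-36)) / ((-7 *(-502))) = 1829 / 1757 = 1.04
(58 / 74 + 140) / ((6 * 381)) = 5209 / 84582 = 0.06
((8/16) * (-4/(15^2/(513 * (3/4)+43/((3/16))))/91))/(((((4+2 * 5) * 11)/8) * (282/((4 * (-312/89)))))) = 235808/1521879975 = 0.00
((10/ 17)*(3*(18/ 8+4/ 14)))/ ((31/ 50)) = 26625/ 3689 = 7.22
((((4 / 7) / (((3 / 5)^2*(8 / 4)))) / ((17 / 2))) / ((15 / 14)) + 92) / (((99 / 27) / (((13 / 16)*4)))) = 137371 / 1683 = 81.62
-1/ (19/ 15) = -15/ 19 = -0.79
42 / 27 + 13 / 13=23 / 9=2.56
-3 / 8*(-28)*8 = 84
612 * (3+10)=7956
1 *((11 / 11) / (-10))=-1 / 10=-0.10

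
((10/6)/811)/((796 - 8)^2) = 5/1510756752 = 0.00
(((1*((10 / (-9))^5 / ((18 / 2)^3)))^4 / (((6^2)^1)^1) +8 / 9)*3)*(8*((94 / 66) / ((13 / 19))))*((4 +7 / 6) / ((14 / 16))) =24333995314494497916872508502672876288 / 92802172611045734922847687335997587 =262.21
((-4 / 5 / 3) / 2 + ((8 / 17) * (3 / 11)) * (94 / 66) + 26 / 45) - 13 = -229057 / 18513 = -12.37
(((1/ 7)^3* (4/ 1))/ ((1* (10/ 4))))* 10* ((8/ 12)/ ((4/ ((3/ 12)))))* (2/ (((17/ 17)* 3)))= 4/ 3087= 0.00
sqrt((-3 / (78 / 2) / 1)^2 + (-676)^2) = sqrt(77228945) / 13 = 676.00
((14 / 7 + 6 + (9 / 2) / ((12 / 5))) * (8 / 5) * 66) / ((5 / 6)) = 31284 / 25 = 1251.36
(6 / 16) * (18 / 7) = 27 / 28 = 0.96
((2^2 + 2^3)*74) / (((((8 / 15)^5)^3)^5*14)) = 1787176346888324551244238178245756450677719212442352836323067322155111469328403472900390625 / 94359813335027239281334552804568707357730005478892003683862635872256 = 18940015709260714370274.49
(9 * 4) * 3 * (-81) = -8748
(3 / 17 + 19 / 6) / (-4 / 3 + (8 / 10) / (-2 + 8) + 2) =1705 / 408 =4.18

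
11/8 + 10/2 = 51/8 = 6.38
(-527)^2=277729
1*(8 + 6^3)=224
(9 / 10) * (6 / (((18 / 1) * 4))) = 3 / 40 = 0.08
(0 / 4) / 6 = 0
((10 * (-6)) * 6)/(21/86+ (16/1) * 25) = -30960/34421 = -0.90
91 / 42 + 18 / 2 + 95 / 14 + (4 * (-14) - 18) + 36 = -421 / 21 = -20.05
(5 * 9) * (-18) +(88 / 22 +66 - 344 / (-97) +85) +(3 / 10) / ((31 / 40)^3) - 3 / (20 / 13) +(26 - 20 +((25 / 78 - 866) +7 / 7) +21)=-3359429330477 / 2253987060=-1490.44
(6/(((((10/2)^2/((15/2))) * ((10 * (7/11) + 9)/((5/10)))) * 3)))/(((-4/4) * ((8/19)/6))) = -1881/6760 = -0.28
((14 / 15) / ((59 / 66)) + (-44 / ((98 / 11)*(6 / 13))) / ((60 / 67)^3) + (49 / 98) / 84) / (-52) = 1995833657 / 7493472000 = 0.27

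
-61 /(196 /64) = -976 /49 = -19.92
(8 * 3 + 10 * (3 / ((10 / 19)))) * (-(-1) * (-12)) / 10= -486 / 5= -97.20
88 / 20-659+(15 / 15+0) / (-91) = -297848 / 455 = -654.61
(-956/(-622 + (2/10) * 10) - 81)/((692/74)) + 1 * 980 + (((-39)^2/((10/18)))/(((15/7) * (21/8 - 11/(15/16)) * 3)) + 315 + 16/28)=1240.32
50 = 50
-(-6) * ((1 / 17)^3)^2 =6 / 24137569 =0.00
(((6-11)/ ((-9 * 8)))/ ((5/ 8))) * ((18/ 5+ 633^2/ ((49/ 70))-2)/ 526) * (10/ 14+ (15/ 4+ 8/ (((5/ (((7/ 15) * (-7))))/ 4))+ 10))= -135523415837/ 173974500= -778.98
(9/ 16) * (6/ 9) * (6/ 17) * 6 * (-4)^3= -864/ 17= -50.82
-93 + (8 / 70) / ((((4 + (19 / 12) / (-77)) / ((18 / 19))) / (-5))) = -6506763 / 69863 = -93.14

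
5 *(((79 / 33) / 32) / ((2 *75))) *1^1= 0.00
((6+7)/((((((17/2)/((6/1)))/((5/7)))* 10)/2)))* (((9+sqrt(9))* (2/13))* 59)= 16992/119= 142.79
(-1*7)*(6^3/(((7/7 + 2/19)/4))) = -5472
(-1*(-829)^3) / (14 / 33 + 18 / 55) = 94004260185 / 124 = 758098872.46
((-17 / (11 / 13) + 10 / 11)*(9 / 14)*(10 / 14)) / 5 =-1899 / 1078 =-1.76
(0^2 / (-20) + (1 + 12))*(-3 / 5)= -39 / 5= -7.80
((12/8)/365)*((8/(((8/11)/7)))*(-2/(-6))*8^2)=2464/365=6.75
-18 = -18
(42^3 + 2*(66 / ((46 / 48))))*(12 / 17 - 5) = -124625016 / 391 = -318734.06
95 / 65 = 19 / 13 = 1.46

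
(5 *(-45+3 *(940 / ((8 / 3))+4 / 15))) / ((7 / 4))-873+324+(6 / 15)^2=410603 / 175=2346.30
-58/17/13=-58/221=-0.26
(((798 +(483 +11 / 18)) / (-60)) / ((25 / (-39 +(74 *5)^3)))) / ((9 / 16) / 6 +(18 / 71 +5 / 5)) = -331857736675756 / 10330875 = -32122906.98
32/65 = 0.49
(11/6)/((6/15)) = 55/12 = 4.58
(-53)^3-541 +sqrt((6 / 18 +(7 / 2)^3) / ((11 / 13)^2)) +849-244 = -148813 +13 * sqrt(6222) / 132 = -148805.23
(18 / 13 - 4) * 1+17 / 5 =51 / 65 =0.78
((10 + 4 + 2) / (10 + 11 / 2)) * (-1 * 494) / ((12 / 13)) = -552.43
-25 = -25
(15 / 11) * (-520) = -7800 / 11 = -709.09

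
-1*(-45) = 45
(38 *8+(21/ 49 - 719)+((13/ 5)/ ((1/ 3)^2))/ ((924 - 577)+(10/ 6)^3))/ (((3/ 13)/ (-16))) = 14324526008/ 498435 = 28739.01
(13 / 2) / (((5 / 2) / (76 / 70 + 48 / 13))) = 12.42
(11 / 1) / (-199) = -11 / 199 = -0.06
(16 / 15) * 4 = 64 / 15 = 4.27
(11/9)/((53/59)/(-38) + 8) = 0.15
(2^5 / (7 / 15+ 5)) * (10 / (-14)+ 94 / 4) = 38280 / 287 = 133.38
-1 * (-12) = 12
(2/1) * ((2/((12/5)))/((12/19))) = 2.64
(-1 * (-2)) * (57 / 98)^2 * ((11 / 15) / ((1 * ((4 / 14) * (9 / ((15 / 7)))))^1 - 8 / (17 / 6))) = -67507 / 220892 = -0.31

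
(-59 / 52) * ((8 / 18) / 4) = -59 / 468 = -0.13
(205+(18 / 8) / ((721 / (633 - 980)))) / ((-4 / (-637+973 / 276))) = 14688898769 / 454848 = 32294.08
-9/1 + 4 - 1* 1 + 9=3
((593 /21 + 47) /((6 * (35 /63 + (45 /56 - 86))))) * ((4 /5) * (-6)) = 30336 /42659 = 0.71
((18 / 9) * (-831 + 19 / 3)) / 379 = -4.35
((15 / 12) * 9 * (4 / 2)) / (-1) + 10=-25 / 2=-12.50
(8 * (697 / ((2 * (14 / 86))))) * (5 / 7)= 599420 / 49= 12233.06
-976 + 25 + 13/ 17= -16154/ 17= -950.24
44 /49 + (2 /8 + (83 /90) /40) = 206567 /176400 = 1.17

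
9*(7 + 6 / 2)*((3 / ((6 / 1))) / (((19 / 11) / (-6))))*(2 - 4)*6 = 35640 / 19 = 1875.79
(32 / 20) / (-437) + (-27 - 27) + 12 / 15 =-23250 / 437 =-53.20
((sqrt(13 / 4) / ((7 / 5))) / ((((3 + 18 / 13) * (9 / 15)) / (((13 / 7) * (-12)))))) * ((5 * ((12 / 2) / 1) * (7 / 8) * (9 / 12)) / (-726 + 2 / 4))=0.30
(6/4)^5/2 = 243/64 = 3.80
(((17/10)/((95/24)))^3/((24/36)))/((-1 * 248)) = -1591812/3322328125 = -0.00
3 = 3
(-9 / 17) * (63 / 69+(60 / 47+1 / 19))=-414486 / 349163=-1.19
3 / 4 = 0.75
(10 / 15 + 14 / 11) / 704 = 1 / 363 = 0.00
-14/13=-1.08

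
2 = 2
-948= -948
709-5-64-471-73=96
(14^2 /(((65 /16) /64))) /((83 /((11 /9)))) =2207744 /48555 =45.47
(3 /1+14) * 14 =238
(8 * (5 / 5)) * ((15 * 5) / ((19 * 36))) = 50 / 57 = 0.88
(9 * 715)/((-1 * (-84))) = 2145/28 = 76.61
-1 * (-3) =3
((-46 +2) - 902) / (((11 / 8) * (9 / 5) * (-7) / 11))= 37840 / 63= 600.63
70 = 70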